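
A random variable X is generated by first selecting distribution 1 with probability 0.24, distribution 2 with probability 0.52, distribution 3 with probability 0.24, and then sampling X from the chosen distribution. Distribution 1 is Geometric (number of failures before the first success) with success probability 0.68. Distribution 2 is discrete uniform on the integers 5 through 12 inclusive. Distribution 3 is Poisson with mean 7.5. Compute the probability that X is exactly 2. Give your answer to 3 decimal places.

Conditional on each component, P(X = 2): 1: 0.069632; 2: 0; 3: 0.0155555.
By total probability, P(X = 2) = 0.24·0.069632 + 0.52·0 + 0.24·0.0155555 = 0.020445.

0.020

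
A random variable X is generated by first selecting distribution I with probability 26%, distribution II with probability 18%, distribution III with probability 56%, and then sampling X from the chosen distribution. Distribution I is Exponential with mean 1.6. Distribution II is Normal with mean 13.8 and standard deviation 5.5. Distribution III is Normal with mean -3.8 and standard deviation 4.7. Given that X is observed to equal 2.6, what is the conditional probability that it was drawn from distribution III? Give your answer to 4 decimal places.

Likelihoods f(2.6 | ·): I: 0.12307; II: 0.00912192; III: 0.033587.
Posterior ∝ prior × likelihood. Numerator for III: 0.56·0.033587 = 0.0188087.
Normalizing constant: 0.26·0.12307 + 0.18·0.00912192 + 0.56·0.033587 = 0.0524488.
P(III | observation) = 0.0188087 / 0.0524488 = 0.358611.

0.3586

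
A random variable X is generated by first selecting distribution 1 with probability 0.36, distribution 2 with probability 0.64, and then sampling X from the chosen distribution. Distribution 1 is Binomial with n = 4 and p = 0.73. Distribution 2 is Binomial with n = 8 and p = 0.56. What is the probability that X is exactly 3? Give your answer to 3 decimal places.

0.255

Conditional on each component, P(X = 3): 1: 0.420138; 2: 0.162187.
By total probability, P(X = 3) = 0.36·0.420138 + 0.64·0.162187 = 0.255049.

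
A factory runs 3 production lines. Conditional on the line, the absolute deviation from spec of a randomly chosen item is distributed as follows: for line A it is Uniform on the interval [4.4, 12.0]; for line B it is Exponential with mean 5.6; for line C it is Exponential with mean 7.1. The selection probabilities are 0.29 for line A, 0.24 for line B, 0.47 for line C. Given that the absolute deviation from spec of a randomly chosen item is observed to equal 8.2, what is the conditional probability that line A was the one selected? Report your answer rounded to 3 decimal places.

Likelihoods f(8.2 | ·): A: 0.131579; B: 0.0412934; C: 0.0443774.
Posterior ∝ prior × likelihood. Numerator for A: 0.29·0.131579 = 0.0381579.
Normalizing constant: 0.29·0.131579 + 0.24·0.0412934 + 0.47·0.0443774 = 0.0689257.
P(A | observation) = 0.0381579 / 0.0689257 = 0.553609.

0.554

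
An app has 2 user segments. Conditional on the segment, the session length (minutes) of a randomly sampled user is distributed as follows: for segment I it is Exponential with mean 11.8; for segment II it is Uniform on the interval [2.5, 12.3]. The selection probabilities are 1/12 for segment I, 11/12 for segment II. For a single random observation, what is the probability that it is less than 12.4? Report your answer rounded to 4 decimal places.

Conditional on each segment, P(X < 12.4): I: 0.650359; II: 1.
By total probability, P(X < 12.4) = 0.0833333·0.650359 + 0.916667·1 = 0.970863.

0.9709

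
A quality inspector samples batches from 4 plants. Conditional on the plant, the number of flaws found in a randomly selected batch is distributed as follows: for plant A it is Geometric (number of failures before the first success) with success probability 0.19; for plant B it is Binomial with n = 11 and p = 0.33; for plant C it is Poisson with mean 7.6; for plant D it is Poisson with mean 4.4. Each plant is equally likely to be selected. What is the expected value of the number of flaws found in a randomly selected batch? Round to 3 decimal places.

4.973

Component means — A: 4.26316; B: 3.63; C: 7.6; D: 4.4.
E[X] = 0.25·4.26316 + 0.25·3.63 + 0.25·7.6 + 0.25·4.4 = 4.97329.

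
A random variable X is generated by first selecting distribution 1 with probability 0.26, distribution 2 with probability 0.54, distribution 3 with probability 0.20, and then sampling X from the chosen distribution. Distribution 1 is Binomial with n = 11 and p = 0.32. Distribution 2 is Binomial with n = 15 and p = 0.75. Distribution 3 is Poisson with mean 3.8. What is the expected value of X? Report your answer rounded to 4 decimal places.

Component means — 1: 3.52; 2: 11.25; 3: 3.8.
E[X] = 0.26·3.52 + 0.54·11.25 + 0.2·3.8 = 7.7502.

7.7502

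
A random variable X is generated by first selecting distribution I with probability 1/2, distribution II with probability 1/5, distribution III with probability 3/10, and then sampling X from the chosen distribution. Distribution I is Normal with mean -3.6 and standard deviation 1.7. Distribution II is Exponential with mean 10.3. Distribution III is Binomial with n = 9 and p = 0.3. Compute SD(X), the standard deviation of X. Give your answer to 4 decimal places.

Per component, I: μ=-3.6, E[X²]=15.85; II: μ=10.3, E[X²]=212.18; III: μ=2.7, E[X²]=9.18.
E[X] = 0.5·-3.6 + 0.2·10.3 + 0.3·2.7 = 1.07.
E[X²] = 0.5·15.85 + 0.2·212.18 + 0.3·9.18 = 53.115.
Var(X) = E[X²] − (E[X])² = 53.115 − 1.1449 = 51.9701.
SD(X) = √51.9701 = 7.20903.

7.2090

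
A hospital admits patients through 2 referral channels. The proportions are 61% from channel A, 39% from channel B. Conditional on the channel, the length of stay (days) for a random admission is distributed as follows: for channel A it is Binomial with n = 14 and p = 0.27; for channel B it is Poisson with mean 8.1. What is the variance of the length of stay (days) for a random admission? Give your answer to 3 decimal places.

9.282

Per component, A: μ=3.78, E[X²]=17.0478; B: μ=8.1, E[X²]=73.71.
E[X] = 0.61·3.78 + 0.39·8.1 = 5.4648.
E[X²] = 0.61·17.0478 + 0.39·73.71 = 39.1461.
Var(X) = E[X²] − (E[X])² = 39.1461 − 29.864 = 9.28202.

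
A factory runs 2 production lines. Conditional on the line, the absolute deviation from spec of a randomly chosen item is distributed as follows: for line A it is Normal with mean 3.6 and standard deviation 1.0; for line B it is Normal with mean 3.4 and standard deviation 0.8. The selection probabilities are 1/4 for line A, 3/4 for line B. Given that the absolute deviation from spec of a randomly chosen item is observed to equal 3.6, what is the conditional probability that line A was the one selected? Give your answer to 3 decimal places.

0.216

Likelihoods f(3.6 | ·): A: 0.398942; B: 0.483335.
Posterior ∝ prior × likelihood. Numerator for A: 0.25·0.398942 = 0.0997356.
Normalizing constant: 0.25·0.398942 + 0.75·0.483335 = 0.462237.
P(A | observation) = 0.0997356 / 0.462237 = 0.215767.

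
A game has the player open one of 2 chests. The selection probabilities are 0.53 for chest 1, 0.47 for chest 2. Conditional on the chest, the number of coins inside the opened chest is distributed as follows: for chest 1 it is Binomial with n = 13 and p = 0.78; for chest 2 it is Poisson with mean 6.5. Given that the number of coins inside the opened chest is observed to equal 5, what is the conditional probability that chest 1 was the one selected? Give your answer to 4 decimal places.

0.0156

Likelihoods P(X=5 | ·): 1: 0.00203907; 2: 0.145369.
Posterior ∝ prior × likelihood. Numerator for 1: 0.53·0.00203907 = 0.00108071.
Normalizing constant: 0.53·0.00203907 + 0.47·0.145369 = 0.0694041.
P(1 | observation) = 0.00108071 / 0.0694041 = 0.0155713.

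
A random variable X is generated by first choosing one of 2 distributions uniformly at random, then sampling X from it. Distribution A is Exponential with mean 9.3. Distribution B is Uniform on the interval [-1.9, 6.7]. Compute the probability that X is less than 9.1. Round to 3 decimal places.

0.812

Conditional on each component, P(X < 9.1): A: 0.624123; B: 1.
By total probability, P(X < 9.1) = 0.5·0.624123 + 0.5·1 = 0.812062.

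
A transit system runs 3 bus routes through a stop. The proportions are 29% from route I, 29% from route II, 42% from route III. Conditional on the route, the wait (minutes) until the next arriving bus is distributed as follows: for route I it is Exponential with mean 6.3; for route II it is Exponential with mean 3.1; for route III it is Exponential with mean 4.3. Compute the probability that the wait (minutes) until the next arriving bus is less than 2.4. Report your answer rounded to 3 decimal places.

0.428

Conditional on each route, P(X < 2.4): I: 0.31679; II: 0.538925; III: 0.427727.
By total probability, P(X < 2.4) = 0.29·0.31679 + 0.29·0.538925 + 0.42·0.427727 = 0.427803.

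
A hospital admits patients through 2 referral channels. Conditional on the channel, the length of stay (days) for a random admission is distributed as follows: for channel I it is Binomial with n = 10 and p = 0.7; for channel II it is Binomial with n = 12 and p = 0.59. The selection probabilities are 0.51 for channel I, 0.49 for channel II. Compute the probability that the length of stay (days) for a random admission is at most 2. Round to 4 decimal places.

Conditional on each channel, P(X ≤ 2): I: 0.00159039; II: 0.003496.
By total probability, P(X ≤ 2) = 0.51·0.00159039 + 0.49·0.003496 = 0.00252414.

0.0025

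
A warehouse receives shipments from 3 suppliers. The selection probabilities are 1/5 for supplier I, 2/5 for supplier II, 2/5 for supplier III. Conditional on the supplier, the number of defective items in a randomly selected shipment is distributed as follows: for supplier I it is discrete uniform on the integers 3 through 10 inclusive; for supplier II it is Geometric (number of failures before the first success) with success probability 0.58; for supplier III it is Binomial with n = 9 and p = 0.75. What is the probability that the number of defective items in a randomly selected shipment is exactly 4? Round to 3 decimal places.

0.048

Conditional on each supplier, P(X = 4): I: 0.125; II: 0.0180478; III: 0.0389328.
By total probability, P(X = 4) = 0.2·0.125 + 0.4·0.0180478 + 0.4·0.0389328 = 0.0477923.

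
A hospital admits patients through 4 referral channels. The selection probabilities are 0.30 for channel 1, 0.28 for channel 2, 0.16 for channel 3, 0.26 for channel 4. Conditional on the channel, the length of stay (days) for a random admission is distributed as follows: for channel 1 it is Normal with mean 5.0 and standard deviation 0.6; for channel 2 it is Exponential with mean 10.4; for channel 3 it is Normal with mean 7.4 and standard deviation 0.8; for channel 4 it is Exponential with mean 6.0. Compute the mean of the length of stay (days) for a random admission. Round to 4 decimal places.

7.1560

Component means — 1: 5; 2: 10.4; 3: 7.4; 4: 6.
E[X] = 0.3·5 + 0.28·10.4 + 0.16·7.4 + 0.26·6 = 7.156.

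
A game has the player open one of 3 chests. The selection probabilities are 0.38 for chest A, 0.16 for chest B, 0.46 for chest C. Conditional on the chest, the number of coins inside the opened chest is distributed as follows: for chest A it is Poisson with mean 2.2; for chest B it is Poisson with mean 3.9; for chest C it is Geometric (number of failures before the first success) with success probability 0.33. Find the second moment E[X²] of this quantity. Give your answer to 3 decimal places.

10.459

For each component E[X²] = Var + (mean)², giving A: 7.04; B: 19.11; C: 10.2746.
Overall E[X²] = 0.38·7.04 + 0.16·19.11 + 0.46·10.2746 = 10.4591.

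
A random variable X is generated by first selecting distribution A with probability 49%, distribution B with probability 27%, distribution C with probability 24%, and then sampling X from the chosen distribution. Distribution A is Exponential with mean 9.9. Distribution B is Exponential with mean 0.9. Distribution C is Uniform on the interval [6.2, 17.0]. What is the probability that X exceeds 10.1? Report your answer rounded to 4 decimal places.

Conditional on each component, P(X > 10.1): A: 0.360522; B: 1.33737e-05; C: 0.638889.
By total probability, P(X > 10.1) = 0.49·0.360522 + 0.27·1.33737e-05 + 0.24·0.638889 = 0.329993.

0.3300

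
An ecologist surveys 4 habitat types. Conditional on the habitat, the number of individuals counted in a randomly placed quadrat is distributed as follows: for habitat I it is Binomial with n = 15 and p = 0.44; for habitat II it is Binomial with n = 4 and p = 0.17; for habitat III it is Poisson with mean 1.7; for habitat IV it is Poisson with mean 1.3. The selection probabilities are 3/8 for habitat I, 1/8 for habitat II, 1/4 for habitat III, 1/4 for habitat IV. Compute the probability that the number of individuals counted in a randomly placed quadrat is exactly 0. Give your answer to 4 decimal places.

0.1732

Conditional on each habitat, P(X = 0): I: 0.00016704; II: 0.474583; III: 0.182684; IV: 0.272532.
By total probability, P(X = 0) = 0.375·0.00016704 + 0.125·0.474583 + 0.25·0.182684 + 0.25·0.272532 = 0.173189.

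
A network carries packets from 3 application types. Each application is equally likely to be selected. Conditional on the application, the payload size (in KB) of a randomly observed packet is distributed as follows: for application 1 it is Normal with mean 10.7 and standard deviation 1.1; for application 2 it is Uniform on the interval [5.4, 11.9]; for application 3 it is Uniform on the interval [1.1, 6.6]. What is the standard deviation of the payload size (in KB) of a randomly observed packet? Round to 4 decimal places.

3.2646

Per component, 1: μ=10.7, E[X²]=115.7; 2: μ=8.65, E[X²]=78.3433; 3: μ=3.85, E[X²]=17.3433.
E[X] = 0.333333·10.7 + 0.333333·8.65 + 0.333333·3.85 = 7.73333.
E[X²] = 0.333333·115.7 + 0.333333·78.3433 + 0.333333·17.3433 = 70.4622.
Var(X) = E[X²] − (E[X])² = 70.4622 − 59.8044 = 10.6578.
SD(X) = √10.6578 = 3.26463.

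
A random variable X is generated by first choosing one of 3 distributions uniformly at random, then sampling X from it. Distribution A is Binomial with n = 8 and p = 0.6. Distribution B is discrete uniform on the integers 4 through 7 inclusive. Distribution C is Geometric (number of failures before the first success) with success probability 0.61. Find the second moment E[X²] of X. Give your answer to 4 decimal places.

19.3056

For each component E[X²] = Var + (mean)², giving A: 24.96; B: 31.5; C: 1.45687.
Overall E[X²] = 0.333333·24.96 + 0.333333·31.5 + 0.333333·1.45687 = 19.3056.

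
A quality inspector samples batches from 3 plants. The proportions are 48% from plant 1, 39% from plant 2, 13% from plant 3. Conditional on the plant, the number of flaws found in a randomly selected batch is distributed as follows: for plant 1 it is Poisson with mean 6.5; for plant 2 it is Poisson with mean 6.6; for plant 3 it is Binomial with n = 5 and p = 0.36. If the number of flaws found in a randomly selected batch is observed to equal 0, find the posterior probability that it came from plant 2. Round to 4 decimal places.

Likelihoods P(X=0 | ·): 1: 0.00150344; 2: 0.00136037; 3: 0.107374.
Posterior ∝ prior × likelihood. Numerator for 2: 0.39·0.00136037 = 0.000530544.
Normalizing constant: 0.48·0.00150344 + 0.39·0.00136037 + 0.13·0.107374 = 0.0152108.
P(2 | observation) = 0.000530544 / 0.0152108 = 0.0348793.

0.0349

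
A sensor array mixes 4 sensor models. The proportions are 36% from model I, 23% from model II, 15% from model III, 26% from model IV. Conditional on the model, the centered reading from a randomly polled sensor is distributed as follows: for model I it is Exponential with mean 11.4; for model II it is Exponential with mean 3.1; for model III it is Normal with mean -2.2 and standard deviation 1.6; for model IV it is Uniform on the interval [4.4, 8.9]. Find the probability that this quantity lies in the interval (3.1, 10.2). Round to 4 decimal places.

0.4633

Conditional on each model, P(3.1 < X < 10.2): I: 0.353193; II: 0.330638; III: 0.000462331; IV: 1.
By total probability, P(3.1 < X < 10.2) = 0.36·0.353193 + 0.23·0.330638 + 0.15·0.000462331 + 0.26·1 = 0.463265.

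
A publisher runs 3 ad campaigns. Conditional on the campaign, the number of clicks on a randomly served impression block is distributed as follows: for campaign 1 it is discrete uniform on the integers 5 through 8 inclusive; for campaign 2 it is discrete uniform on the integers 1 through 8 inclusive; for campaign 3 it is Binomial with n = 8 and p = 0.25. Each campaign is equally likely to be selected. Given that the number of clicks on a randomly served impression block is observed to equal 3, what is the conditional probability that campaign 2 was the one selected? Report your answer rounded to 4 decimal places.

0.3758

Likelihoods P(X=3 | ·): 1: 0; 2: 0.125; 3: 0.207642.
Posterior ∝ prior × likelihood. Numerator for 2: 0.333333·0.125 = 0.0416667.
Normalizing constant: 0.333333·0 + 0.333333·0.125 + 0.333333·0.207642 = 0.110881.
P(2 | observation) = 0.0416667 / 0.110881 = 0.37578.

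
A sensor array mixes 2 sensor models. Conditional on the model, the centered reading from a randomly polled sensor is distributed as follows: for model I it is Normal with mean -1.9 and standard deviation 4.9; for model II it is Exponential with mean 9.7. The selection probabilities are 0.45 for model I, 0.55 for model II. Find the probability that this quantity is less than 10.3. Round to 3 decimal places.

Conditional on each model, P(X < 10.3): I: 0.993609; II: 0.654187.
By total probability, P(X < 10.3) = 0.45·0.993609 + 0.55·0.654187 = 0.806927.

0.807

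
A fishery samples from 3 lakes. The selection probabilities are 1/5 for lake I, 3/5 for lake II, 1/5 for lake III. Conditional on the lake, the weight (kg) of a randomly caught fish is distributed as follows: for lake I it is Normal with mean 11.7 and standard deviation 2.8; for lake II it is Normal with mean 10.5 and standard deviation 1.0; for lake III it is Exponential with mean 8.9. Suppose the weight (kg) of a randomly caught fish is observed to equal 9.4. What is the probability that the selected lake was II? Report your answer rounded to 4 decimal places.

0.8228

Likelihoods f(9.4 | ·): I: 0.101679; II: 0.217852; III: 0.0390766.
Posterior ∝ prior × likelihood. Numerator for II: 0.6·0.217852 = 0.130711.
Normalizing constant: 0.2·0.101679 + 0.6·0.217852 + 0.2·0.0390766 = 0.158863.
P(II | observation) = 0.130711 / 0.158863 = 0.822795.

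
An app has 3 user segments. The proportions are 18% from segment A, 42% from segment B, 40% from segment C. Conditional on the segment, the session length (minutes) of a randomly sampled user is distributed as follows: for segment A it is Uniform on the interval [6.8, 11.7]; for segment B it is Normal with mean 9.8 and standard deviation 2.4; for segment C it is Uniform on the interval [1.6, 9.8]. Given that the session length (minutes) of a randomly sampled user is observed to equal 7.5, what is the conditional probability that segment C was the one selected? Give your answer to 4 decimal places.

0.3763

Likelihoods f(7.5 | ·): A: 0.204082; B: 0.10502; C: 0.121951.
Posterior ∝ prior × likelihood. Numerator for C: 0.4·0.121951 = 0.0487805.
Normalizing constant: 0.18·0.204082 + 0.42·0.10502 + 0.4·0.121951 = 0.129623.
P(C | observation) = 0.0487805 / 0.129623 = 0.376325.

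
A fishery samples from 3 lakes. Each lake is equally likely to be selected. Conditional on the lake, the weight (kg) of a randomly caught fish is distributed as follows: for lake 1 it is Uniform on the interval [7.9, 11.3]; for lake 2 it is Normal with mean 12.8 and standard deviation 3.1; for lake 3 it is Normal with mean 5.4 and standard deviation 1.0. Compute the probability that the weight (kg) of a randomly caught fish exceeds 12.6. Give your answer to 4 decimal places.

0.1752

Conditional on each lake, P(X > 12.6): 1: 0; 2: 0.52572; 3: 3.01092e-13.
By total probability, P(X > 12.6) = 0.333333·0 + 0.333333·0.52572 + 0.333333·3.01092e-13 = 0.17524.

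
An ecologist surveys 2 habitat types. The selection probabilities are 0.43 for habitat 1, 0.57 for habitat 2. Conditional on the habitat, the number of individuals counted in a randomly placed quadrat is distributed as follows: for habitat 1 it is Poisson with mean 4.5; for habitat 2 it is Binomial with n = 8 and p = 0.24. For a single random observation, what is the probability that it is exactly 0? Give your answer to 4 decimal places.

Conditional on each habitat, P(X = 0): 1: 0.011109; 2: 0.111303.
By total probability, P(X = 0) = 0.43·0.011109 + 0.57·0.111303 = 0.0682199.

0.0682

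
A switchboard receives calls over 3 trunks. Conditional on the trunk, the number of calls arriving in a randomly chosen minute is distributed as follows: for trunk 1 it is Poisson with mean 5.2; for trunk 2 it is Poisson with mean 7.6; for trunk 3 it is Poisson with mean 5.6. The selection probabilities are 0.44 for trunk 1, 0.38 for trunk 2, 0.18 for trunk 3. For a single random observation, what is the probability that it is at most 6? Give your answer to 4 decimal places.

0.5815

Conditional on each trunk, P(X ≤ 6): 1: 0.732393; 2: 0.364621; 3: 0.670258.
By total probability, P(X ≤ 6) = 0.44·0.732393 + 0.38·0.364621 + 0.18·0.670258 = 0.581455.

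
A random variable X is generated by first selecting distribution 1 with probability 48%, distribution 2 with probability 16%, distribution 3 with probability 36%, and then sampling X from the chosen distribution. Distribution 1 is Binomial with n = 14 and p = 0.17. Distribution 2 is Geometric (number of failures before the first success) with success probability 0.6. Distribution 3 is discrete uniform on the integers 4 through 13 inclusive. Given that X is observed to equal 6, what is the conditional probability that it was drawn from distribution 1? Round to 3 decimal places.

Likelihoods P(X=6 | ·): 1: 0.0163258; 2: 0.0024576; 3: 0.1.
Posterior ∝ prior × likelihood. Numerator for 1: 0.48·0.0163258 = 0.00783637.
Normalizing constant: 0.48·0.0163258 + 0.16·0.0024576 + 0.36·0.1 = 0.0442296.
P(1 | observation) = 0.00783637 / 0.0442296 = 0.177175.

0.177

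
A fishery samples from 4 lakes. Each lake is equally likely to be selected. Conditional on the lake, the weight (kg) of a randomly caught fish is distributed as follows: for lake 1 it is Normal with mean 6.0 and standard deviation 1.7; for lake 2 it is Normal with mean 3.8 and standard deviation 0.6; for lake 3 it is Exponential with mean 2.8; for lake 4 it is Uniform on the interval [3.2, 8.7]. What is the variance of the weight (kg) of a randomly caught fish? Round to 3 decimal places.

Per component, 1: μ=6, E[X²]=38.89; 2: μ=3.8, E[X²]=14.8; 3: μ=2.8, E[X²]=15.68; 4: μ=5.95, E[X²]=37.9233.
E[X] = 0.25·6 + 0.25·3.8 + 0.25·2.8 + 0.25·5.95 = 4.6375.
E[X²] = 0.25·38.89 + 0.25·14.8 + 0.25·15.68 + 0.25·37.9233 = 26.8233.
Var(X) = E[X²] − (E[X])² = 26.8233 − 21.5064 = 5.31693.

5.317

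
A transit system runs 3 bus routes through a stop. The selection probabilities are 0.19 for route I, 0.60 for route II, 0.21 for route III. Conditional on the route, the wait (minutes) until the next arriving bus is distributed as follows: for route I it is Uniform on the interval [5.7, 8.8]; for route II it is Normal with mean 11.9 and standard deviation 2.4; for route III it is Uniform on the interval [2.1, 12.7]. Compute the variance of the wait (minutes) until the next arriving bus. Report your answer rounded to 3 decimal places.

Per component, I: μ=7.25, E[X²]=53.3633; II: μ=11.9, E[X²]=147.37; III: μ=7.4, E[X²]=64.1233.
E[X] = 0.19·7.25 + 0.6·11.9 + 0.21·7.4 = 10.0715.
E[X²] = 0.19·53.3633 + 0.6·147.37 + 0.21·64.1233 = 112.027.
Var(X) = E[X²] − (E[X])² = 112.027 − 101.435 = 10.5918.

10.592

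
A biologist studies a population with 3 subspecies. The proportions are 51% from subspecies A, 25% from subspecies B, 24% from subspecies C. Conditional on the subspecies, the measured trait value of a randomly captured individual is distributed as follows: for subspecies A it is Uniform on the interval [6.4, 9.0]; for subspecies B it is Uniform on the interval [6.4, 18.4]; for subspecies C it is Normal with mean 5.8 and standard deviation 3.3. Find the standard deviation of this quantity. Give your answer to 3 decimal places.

Per component, A: μ=7.7, E[X²]=59.8533; B: μ=12.4, E[X²]=165.76; C: μ=5.8, E[X²]=44.53.
E[X] = 0.51·7.7 + 0.25·12.4 + 0.24·5.8 = 8.419.
E[X²] = 0.51·59.8533 + 0.25·165.76 + 0.24·44.53 = 82.6524.
Var(X) = E[X²] − (E[X])² = 82.6524 − 70.8796 = 11.7728.
SD(X) = √11.7728 = 3.43116.

3.431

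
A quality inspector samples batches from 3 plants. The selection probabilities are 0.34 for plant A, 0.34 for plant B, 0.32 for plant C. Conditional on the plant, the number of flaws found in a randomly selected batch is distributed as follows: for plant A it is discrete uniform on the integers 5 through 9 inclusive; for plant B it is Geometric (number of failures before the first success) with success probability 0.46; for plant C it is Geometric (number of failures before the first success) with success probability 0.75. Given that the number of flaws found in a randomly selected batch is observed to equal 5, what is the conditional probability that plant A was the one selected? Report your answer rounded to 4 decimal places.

0.9017

Likelihoods P(X=5 | ·): A: 0.2; B: 0.0211216; C: 0.000732422.
Posterior ∝ prior × likelihood. Numerator for A: 0.34·0.2 = 0.068.
Normalizing constant: 0.34·0.2 + 0.34·0.0211216 + 0.32·0.000732422 = 0.0754157.
P(A | observation) = 0.068 / 0.0754157 = 0.901669.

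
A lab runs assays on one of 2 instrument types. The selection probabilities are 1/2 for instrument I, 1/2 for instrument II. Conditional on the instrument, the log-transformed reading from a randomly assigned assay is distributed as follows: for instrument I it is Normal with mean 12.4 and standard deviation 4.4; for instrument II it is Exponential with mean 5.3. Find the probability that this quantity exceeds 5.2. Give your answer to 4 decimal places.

0.6620

Conditional on each instrument, P(X > 5.2): I: 0.949118; II: 0.374886.
By total probability, P(X > 5.2) = 0.5·0.949118 + 0.5·0.374886 = 0.662002.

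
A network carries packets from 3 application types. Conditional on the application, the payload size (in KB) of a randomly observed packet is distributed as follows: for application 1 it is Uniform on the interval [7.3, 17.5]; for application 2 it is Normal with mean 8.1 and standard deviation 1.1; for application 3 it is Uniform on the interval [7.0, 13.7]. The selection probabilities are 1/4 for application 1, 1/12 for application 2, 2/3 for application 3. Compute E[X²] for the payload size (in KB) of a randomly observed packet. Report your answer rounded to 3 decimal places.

For each component E[X²] = Var + (mean)², giving 1: 162.43; 2: 66.82; 3: 110.863.
Overall E[X²] = 0.25·162.43 + 0.0833333·66.82 + 0.666667·110.863 = 120.085.

120.085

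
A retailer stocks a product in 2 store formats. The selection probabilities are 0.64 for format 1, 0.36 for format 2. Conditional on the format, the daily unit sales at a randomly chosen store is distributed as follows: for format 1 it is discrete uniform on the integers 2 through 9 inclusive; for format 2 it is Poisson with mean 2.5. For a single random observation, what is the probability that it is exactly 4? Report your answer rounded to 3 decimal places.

0.128

Conditional on each format, P(X = 4): 1: 0.125; 2: 0.133602.
By total probability, P(X = 4) = 0.64·0.125 + 0.36·0.133602 = 0.128097.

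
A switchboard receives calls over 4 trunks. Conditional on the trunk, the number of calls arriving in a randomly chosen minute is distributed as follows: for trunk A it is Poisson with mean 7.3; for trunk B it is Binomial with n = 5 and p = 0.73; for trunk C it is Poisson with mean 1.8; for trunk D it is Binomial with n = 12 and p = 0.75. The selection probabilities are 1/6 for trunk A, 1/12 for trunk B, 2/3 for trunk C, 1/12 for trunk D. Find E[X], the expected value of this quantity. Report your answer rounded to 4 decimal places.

Component means — A: 7.3; B: 3.65; C: 1.8; D: 9.
E[X] = 0.166667·7.3 + 0.0833333·3.65 + 0.666667·1.8 + 0.0833333·9 = 3.47083.

3.4708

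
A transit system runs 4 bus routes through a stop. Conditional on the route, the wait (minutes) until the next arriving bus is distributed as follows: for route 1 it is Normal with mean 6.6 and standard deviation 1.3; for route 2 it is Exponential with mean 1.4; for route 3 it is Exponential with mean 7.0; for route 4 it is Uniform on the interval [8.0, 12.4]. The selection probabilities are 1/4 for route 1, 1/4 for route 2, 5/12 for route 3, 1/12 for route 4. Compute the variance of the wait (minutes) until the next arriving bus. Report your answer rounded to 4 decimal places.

28.6758

Per component, 1: μ=6.6, E[X²]=45.25; 2: μ=1.4, E[X²]=3.92; 3: μ=7, E[X²]=98; 4: μ=10.2, E[X²]=105.653.
E[X] = 0.25·6.6 + 0.25·1.4 + 0.416667·7 + 0.0833333·10.2 = 5.76667.
E[X²] = 0.25·45.25 + 0.25·3.92 + 0.416667·98 + 0.0833333·105.653 = 61.9303.
Var(X) = E[X²] − (E[X])² = 61.9303 − 33.2544 = 28.6758.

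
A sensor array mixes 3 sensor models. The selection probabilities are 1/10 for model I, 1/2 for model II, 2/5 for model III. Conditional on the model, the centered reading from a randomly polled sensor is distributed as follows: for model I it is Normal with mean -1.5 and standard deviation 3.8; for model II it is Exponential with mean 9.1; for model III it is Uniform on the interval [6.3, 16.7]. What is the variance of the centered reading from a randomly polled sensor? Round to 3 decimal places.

Per component, I: μ=-1.5, E[X²]=16.69; II: μ=9.1, E[X²]=165.62; III: μ=11.5, E[X²]=141.263.
E[X] = 0.1·-1.5 + 0.5·9.1 + 0.4·11.5 = 9.
E[X²] = 0.1·16.69 + 0.5·165.62 + 0.4·141.263 = 140.984.
Var(X) = E[X²] − (E[X])² = 140.984 − 81 = 59.9843.

59.984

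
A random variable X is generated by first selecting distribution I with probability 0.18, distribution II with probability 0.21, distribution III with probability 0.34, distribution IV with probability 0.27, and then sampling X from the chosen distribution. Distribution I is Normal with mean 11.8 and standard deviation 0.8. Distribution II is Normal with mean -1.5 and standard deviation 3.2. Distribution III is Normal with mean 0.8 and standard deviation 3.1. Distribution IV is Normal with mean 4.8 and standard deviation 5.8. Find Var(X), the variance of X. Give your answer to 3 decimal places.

Per component, I: μ=11.8, E[X²]=139.88; II: μ=-1.5, E[X²]=12.49; III: μ=0.8, E[X²]=10.25; IV: μ=4.8, E[X²]=56.68.
E[X] = 0.18·11.8 + 0.21·-1.5 + 0.34·0.8 + 0.27·4.8 = 3.377.
E[X²] = 0.18·139.88 + 0.21·12.49 + 0.34·10.25 + 0.27·56.68 = 46.5899.
Var(X) = E[X²] − (E[X])² = 46.5899 − 11.4041 = 35.1858.

35.186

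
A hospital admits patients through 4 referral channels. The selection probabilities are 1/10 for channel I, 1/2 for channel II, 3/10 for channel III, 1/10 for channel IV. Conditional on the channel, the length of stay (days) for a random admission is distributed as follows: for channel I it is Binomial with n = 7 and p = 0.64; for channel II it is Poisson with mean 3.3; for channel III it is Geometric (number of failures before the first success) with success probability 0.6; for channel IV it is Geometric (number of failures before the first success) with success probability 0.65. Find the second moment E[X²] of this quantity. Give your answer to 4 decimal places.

9.8418

For each component E[X²] = Var + (mean)², giving I: 21.6832; II: 14.19; III: 1.55556; IV: 1.11834.
Overall E[X²] = 0.1·21.6832 + 0.5·14.19 + 0.3·1.55556 + 0.1·1.11834 = 9.84182.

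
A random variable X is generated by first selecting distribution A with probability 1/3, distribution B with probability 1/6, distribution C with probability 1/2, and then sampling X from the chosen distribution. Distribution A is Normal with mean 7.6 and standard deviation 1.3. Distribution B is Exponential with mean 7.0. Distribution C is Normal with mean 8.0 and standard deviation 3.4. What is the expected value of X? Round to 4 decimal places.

Component means — A: 7.6; B: 7; C: 8.
E[X] = 0.333333·7.6 + 0.166667·7 + 0.5·8 = 7.7.

7.7000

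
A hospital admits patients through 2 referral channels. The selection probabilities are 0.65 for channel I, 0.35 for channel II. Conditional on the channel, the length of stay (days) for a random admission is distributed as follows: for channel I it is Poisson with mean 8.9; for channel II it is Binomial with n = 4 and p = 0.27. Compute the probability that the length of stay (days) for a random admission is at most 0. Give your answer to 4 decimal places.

0.0995

Conditional on each channel, P(X ≤ 0): I: 0.000136389; II: 0.283982.
By total probability, P(X ≤ 0) = 0.65·0.000136389 + 0.35·0.283982 = 0.0994825.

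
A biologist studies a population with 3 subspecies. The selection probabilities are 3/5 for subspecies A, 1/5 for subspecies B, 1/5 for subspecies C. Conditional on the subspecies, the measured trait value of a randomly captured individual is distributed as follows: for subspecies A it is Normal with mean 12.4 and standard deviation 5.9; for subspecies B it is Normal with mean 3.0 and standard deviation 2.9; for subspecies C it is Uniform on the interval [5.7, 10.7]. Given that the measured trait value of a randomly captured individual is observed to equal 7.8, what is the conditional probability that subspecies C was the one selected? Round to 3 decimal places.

Likelihoods f(7.8 | ·): A: 0.0498954; B: 0.0349636; C: 0.2.
Posterior ∝ prior × likelihood. Numerator for C: 0.2·0.2 = 0.04.
Normalizing constant: 0.6·0.0498954 + 0.2·0.0349636 + 0.2·0.2 = 0.07693.
P(C | observation) = 0.04 / 0.07693 = 0.519953.

0.520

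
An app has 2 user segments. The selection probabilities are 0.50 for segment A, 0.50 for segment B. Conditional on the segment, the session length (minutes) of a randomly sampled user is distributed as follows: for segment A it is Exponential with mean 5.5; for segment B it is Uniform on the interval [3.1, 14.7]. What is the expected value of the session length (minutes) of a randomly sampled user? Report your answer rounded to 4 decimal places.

7.2000

Component means — A: 5.5; B: 8.9.
E[X] = 0.5·5.5 + 0.5·8.9 = 7.2.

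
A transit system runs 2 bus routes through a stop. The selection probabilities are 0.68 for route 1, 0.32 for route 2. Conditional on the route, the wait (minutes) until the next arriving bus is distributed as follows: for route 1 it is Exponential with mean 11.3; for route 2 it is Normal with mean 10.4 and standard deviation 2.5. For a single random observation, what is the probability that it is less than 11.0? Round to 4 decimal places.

0.6135

Conditional on each route, P(X < 11.0): 1: 0.622223; 2: 0.594835.
By total probability, P(X < 11.0) = 0.68·0.622223 + 0.32·0.594835 = 0.613459.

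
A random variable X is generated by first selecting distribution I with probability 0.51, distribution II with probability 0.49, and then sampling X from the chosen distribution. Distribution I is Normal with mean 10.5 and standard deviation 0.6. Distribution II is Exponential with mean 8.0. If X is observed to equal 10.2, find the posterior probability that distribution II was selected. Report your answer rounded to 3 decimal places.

0.054

Likelihoods f(10.2 | ·): I: 0.586776; II: 0.0349289.
Posterior ∝ prior × likelihood. Numerator for II: 0.49·0.0349289 = 0.0171151.
Normalizing constant: 0.51·0.586776 + 0.49·0.0349289 = 0.316371.
P(II | observation) = 0.0171151 / 0.316371 = 0.0540984.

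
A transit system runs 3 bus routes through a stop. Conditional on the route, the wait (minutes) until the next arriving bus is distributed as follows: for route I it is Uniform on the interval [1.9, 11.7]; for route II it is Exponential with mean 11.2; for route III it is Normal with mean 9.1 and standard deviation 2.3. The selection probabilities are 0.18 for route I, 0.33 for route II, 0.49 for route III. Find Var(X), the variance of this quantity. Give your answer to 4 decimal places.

47.7576

Per component, I: μ=6.8, E[X²]=54.2433; II: μ=11.2, E[X²]=250.88; III: μ=9.1, E[X²]=88.1.
E[X] = 0.18·6.8 + 0.33·11.2 + 0.49·9.1 = 9.379.
E[X²] = 0.18·54.2433 + 0.33·250.88 + 0.49·88.1 = 135.723.
Var(X) = E[X²] − (E[X])² = 135.723 − 87.9656 = 47.7576.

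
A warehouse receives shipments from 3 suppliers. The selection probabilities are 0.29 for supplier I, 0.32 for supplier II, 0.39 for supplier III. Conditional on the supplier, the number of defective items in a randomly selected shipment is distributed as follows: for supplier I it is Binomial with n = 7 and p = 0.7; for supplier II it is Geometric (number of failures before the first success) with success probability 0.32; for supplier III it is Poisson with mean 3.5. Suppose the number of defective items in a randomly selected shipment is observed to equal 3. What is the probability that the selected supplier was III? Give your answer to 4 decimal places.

0.5822

Likelihoods P(X=3 | ·): I: 0.0972405; II: 0.100618; III: 0.215785.
Posterior ∝ prior × likelihood. Numerator for III: 0.39·0.215785 = 0.0841563.
Normalizing constant: 0.29·0.0972405 + 0.32·0.100618 + 0.39·0.215785 = 0.144554.
P(III | observation) = 0.0841563 / 0.144554 = 0.58218.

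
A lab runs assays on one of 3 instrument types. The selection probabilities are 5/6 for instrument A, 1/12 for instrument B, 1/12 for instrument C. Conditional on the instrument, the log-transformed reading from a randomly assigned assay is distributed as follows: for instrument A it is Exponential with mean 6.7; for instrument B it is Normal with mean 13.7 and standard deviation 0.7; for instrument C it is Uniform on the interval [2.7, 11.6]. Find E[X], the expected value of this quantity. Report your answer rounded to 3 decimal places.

Component means — A: 6.7; B: 13.7; C: 7.15.
E[X] = 0.833333·6.7 + 0.0833333·13.7 + 0.0833333·7.15 = 7.32083.

7.321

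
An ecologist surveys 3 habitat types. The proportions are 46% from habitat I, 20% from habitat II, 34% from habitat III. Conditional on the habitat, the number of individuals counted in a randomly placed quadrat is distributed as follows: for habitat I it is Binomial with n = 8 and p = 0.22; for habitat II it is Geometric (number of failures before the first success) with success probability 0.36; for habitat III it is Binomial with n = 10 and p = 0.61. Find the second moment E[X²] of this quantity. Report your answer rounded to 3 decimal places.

17.136

For each component E[X²] = Var + (mean)², giving I: 4.4704; II: 8.09877; III: 39.589.
Overall E[X²] = 0.46·4.4704 + 0.2·8.09877 + 0.34·39.589 = 17.1364.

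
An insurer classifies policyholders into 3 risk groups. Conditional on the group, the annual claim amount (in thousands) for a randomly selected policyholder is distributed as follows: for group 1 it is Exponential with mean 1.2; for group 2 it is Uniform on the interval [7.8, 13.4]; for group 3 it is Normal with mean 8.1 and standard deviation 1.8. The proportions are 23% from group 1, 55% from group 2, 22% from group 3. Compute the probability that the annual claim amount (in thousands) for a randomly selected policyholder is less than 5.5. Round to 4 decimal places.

Conditional on each group, P(X < 5.5): 1: 0.989779; 2: 0; 3: 0.074307.
By total probability, P(X < 5.5) = 0.23·0.989779 + 0.55·0 + 0.22·0.074307 = 0.243997.

0.2440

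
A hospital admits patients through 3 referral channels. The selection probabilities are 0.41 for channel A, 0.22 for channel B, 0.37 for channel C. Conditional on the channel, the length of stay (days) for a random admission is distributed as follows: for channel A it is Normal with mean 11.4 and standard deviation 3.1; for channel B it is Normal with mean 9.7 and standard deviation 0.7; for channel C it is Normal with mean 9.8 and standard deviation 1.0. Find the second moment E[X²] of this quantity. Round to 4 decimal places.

113.9361

For each component E[X²] = Var + (mean)², giving A: 139.57; B: 94.58; C: 97.04.
Overall E[X²] = 0.41·139.57 + 0.22·94.58 + 0.37·97.04 = 113.936.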